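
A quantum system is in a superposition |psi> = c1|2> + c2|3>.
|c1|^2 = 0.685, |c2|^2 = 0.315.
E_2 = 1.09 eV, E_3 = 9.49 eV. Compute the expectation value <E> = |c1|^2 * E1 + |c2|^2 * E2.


<E> = |c1|^2 * E1 + |c2|^2 * E2
= 0.685 * 1.09 + 0.315 * 9.49
= 0.7467 + 2.9893
= 3.736 eV

3.736


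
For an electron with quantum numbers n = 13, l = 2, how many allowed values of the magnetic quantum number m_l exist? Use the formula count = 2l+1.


m_l ranges from -l to +l in integer steps
So m_l goes from -2 to +2
Count = 2l + 1 = 2*2 + 1
= 5

5


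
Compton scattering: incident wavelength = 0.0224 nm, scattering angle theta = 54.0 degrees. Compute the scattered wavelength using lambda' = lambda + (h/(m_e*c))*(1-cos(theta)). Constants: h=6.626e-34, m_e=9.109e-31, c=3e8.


Compton wavelength: h/(m_e*c) = 2.4247e-12 m
d_lambda = 2.4247e-12 * (1 - cos(54.0 deg))
= 2.4247e-12 * 0.412215
= 9.9950e-13 m = 0.001 nm
lambda' = 0.0224 + 0.001
= 0.0234 nm

0.0234


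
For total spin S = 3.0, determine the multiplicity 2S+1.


Spin multiplicity = 2S + 1
= 2 * 3.0 + 1
= 6.0 + 1
= 7

7


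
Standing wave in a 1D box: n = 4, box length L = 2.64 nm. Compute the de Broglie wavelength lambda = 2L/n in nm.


lambda = 2L / n
= 2 * 2.64 / 4
= 5.28 / 4
= 1.32 nm

1.32


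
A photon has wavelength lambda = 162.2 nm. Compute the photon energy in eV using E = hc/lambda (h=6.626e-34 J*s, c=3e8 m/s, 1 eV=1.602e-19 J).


E = hc / lambda
= (6.626e-34)(3e8) / (162.2e-9)
= 1.9878e-25 / 1.6220e-07
= 1.2255e-18 J
Converting to eV: 1.2255e-18 / 1.602e-19
= 7.65 eV

7.65


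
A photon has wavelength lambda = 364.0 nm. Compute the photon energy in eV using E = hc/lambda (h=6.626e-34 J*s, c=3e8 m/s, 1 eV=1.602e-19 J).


E = hc / lambda
= (6.626e-34)(3e8) / (364.0e-9)
= 1.9878e-25 / 3.6400e-07
= 5.4610e-19 J
Converting to eV: 5.4610e-19 / 1.602e-19
= 3.4089 eV

3.4089


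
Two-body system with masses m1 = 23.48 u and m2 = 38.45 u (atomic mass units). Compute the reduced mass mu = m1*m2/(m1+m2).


mu = m1 * m2 / (m1 + m2)
= 23.48 * 38.45 / (23.48 + 38.45)
= 902.806 / 61.93
= 14.5778 u

14.5778


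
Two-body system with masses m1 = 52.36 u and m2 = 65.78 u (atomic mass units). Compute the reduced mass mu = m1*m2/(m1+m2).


mu = m1 * m2 / (m1 + m2)
= 52.36 * 65.78 / (52.36 + 65.78)
= 3444.2408 / 118.14
= 29.1539 u

29.1539


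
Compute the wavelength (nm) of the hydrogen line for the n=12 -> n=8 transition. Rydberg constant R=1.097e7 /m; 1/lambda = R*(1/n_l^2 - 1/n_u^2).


1/lambda = R * (1/n_l^2 - 1/n_u^2)
= 1.097e7 * (1/8^2 - 1/12^2)
= 1.097e7 * (0.015625 - 0.006944)
= 1.097e7 * 0.008681
= 9.5226e+04 /m
lambda = 1 / 9.5226e+04 = 10501.3674 nm

10501.3674


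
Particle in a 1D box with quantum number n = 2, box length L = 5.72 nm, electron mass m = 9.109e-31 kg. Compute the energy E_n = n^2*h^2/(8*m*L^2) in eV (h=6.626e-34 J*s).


E = n^2 * h^2 / (8 * m * L^2)
= 2^2 * (6.626e-34)^2 / (8 * 9.109e-31 * (5.72e-9)^2)
= 4 * 4.3904e-67 / (8 * 9.109e-31 * 3.2718e-17)
= 7.3656e-21 J
= 0.046 eV

0.046


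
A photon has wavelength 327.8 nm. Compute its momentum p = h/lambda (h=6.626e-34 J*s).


p = h / lambda
= 6.626e-34 / (327.8e-9)
= 6.626e-34 / 3.2780e-07
= 2.0214e-27 kg*m/s

2.0214e-27


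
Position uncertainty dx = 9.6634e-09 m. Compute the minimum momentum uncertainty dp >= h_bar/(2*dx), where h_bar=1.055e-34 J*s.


dp = h_bar / (2 * dx)
= 1.055e-34 / (2 * 9.6634e-09)
= 1.055e-34 / 1.9327e-08
= 5.4587e-27 kg*m/s

5.4587e-27


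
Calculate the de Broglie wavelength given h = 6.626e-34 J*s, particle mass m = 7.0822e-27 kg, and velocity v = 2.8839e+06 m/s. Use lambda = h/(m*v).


lambda = h / (m * v)
= 6.626e-34 / (7.0822e-27 * 2.8839e+06)
= 6.626e-34 / 2.0424e-20
= 3.2442e-14 m

3.2442e-14


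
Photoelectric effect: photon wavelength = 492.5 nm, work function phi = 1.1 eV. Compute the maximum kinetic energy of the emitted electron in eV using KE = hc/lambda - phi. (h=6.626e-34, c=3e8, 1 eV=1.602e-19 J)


E_photon = hc / lambda
= (6.626e-34)(3e8) / (492.5e-9)
= 4.0361e-19 J
= 2.5194 eV
KE = E_photon - phi
= 2.5194 - 1.1
= 1.4194 eV

1.4194


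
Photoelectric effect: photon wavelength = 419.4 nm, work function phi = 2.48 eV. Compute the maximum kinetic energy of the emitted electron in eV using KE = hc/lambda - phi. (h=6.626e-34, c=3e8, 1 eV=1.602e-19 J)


E_photon = hc / lambda
= (6.626e-34)(3e8) / (419.4e-9)
= 4.7396e-19 J
= 2.9586 eV
KE = E_photon - phi
= 2.9586 - 2.48
= 0.4786 eV

0.4786


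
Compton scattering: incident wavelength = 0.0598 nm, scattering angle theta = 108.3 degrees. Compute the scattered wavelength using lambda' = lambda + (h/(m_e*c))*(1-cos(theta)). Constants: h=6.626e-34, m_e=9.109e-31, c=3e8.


Compton wavelength: h/(m_e*c) = 2.4247e-12 m
d_lambda = 2.4247e-12 * (1 - cos(108.3 deg))
= 2.4247e-12 * 1.313992
= 3.1860e-12 m = 0.003186 nm
lambda' = 0.0598 + 0.003186
= 0.062986 nm

0.062986


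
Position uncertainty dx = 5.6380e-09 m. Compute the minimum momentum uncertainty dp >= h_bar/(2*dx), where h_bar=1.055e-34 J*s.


dp = h_bar / (2 * dx)
= 1.055e-34 / (2 * 5.6380e-09)
= 1.055e-34 / 1.1276e-08
= 9.3562e-27 kg*m/s

9.3562e-27


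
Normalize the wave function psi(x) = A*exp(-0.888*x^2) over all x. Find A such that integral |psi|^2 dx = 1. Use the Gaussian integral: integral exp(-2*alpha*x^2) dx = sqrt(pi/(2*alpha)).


integral |psi|^2 dx = A^2 * sqrt(pi/(2*alpha)) = 1
A^2 = sqrt(2*alpha/pi)
= sqrt(2 * 0.888 / pi)
= 0.751877
A = sqrt(0.751877)
= 0.8671

0.8671


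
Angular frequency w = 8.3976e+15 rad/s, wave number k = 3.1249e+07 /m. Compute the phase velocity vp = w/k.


vp = w / k
= 8.3976e+15 / 3.1249e+07
= 2.6873e+08 m/s

2.6873e+08


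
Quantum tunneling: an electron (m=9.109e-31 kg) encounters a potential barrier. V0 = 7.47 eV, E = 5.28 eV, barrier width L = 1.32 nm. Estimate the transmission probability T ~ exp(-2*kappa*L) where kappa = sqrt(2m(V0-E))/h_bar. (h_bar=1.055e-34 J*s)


V0 - E = 2.19 eV = 3.5084e-19 J
kappa = sqrt(2 * m * (V0-E)) / h_bar
= sqrt(2 * 9.109e-31 * 3.5084e-19) / 1.055e-34
= 7.5779e+09 /m
2*kappa*L = 2 * 7.5779e+09 * 1.32e-9
= 20.0058
T = exp(-20.0058) = 2.049308e-09

2.049308e-09


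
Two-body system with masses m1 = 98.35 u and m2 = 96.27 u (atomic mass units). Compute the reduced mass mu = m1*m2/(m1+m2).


mu = m1 * m2 / (m1 + m2)
= 98.35 * 96.27 / (98.35 + 96.27)
= 9468.1545 / 194.62
= 48.6494 u

48.6494


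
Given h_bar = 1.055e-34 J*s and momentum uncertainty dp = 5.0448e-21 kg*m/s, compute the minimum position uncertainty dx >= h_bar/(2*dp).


dx = h_bar / (2 * dp)
= 1.055e-34 / (2 * 5.0448e-21)
= 1.055e-34 / 1.0090e-20
= 1.0456e-14 m

1.0456e-14


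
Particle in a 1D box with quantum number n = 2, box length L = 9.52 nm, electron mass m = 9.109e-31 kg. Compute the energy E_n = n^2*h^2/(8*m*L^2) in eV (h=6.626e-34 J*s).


E = n^2 * h^2 / (8 * m * L^2)
= 2^2 * (6.626e-34)^2 / (8 * 9.109e-31 * (9.52e-9)^2)
= 4 * 4.3904e-67 / (8 * 9.109e-31 * 9.0630e-17)
= 2.6591e-21 J
= 0.0166 eV

0.0166


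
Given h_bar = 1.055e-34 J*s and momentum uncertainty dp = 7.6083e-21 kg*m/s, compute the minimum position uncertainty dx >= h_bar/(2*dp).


dx = h_bar / (2 * dp)
= 1.055e-34 / (2 * 7.6083e-21)
= 1.055e-34 / 1.5217e-20
= 6.9332e-15 m

6.9332e-15


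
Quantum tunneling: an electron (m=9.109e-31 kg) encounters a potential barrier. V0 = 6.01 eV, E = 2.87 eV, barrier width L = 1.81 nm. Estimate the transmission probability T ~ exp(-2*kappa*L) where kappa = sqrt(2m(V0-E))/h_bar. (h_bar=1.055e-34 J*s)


V0 - E = 3.14 eV = 5.0303e-19 J
kappa = sqrt(2 * m * (V0-E)) / h_bar
= sqrt(2 * 9.109e-31 * 5.0303e-19) / 1.055e-34
= 9.0739e+09 /m
2*kappa*L = 2 * 9.0739e+09 * 1.81e-9
= 32.8475
T = exp(-32.8475) = 5.426313e-15

5.426313e-15


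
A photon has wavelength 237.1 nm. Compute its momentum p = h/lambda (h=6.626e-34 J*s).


p = h / lambda
= 6.626e-34 / (237.1e-9)
= 6.626e-34 / 2.3710e-07
= 2.7946e-27 kg*m/s

2.7946e-27


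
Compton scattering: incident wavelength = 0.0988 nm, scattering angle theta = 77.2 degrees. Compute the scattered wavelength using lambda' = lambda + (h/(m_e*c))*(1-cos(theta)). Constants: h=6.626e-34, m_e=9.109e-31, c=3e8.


Compton wavelength: h/(m_e*c) = 2.4247e-12 m
d_lambda = 2.4247e-12 * (1 - cos(77.2 deg))
= 2.4247e-12 * 0.778452
= 1.8875e-12 m = 0.001888 nm
lambda' = 0.0988 + 0.001888
= 0.100688 nm

0.100688


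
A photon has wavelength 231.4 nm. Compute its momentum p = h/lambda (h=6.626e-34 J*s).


p = h / lambda
= 6.626e-34 / (231.4e-9)
= 6.626e-34 / 2.3140e-07
= 2.8634e-27 kg*m/s

2.8634e-27


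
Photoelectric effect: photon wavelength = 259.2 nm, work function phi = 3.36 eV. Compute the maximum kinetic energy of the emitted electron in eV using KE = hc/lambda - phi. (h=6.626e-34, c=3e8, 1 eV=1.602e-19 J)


E_photon = hc / lambda
= (6.626e-34)(3e8) / (259.2e-9)
= 7.6690e-19 J
= 4.7871 eV
KE = E_photon - phi
= 4.7871 - 3.36
= 1.4271 eV

1.4271


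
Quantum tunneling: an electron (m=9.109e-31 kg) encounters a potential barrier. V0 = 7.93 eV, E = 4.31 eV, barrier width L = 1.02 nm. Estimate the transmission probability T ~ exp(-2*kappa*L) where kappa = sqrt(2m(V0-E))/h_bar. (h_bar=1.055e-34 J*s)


V0 - E = 3.62 eV = 5.7992e-19 J
kappa = sqrt(2 * m * (V0-E)) / h_bar
= sqrt(2 * 9.109e-31 * 5.7992e-19) / 1.055e-34
= 9.7428e+09 /m
2*kappa*L = 2 * 9.7428e+09 * 1.02e-9
= 19.8753
T = exp(-19.8753) = 2.334903e-09

2.334903e-09


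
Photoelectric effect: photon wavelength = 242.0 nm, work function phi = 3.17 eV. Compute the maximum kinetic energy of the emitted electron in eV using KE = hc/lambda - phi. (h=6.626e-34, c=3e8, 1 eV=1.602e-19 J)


E_photon = hc / lambda
= (6.626e-34)(3e8) / (242.0e-9)
= 8.2140e-19 J
= 5.1274 eV
KE = E_photon - phi
= 5.1274 - 3.17
= 1.9574 eV

1.9574


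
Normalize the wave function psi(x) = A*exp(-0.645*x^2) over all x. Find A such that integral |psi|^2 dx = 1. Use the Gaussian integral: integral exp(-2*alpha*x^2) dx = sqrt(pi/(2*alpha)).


integral |psi|^2 dx = A^2 * sqrt(pi/(2*alpha)) = 1
A^2 = sqrt(2*alpha/pi)
= sqrt(2 * 0.645 / pi)
= 0.640796
A = sqrt(0.640796)
= 0.8005

0.8005


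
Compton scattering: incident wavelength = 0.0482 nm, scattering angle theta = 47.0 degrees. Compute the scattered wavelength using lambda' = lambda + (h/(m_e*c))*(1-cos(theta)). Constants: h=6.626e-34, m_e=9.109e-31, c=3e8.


Compton wavelength: h/(m_e*c) = 2.4247e-12 m
d_lambda = 2.4247e-12 * (1 - cos(47.0 deg))
= 2.4247e-12 * 0.318002
= 7.7106e-13 m = 0.000771 nm
lambda' = 0.0482 + 0.000771
= 0.048971 nm

0.048971


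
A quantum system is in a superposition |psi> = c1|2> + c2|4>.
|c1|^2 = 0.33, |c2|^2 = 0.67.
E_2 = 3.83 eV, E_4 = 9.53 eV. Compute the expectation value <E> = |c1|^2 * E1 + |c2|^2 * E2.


<E> = |c1|^2 * E1 + |c2|^2 * E2
= 0.33 * 3.83 + 0.67 * 9.53
= 1.2639 + 6.3851
= 7.649 eV

7.649


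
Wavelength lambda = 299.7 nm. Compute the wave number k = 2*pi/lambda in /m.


k = 2 * pi / lambda
= 6.2832 / (299.7e-9)
= 6.2832 / 2.9970e-07
= 2.0965e+07 /m

2.0965e+07


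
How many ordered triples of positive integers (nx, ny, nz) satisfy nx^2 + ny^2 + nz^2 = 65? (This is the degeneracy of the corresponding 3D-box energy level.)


Enumerate all (nx, ny, nz) with nx^2 + ny^2 + nz^2 = 65:
(2,5,6)
(2,6,5)
(5,2,6)
(5,6,2)
(6,2,5)
(6,5,2)
Total degeneracy = 6

6


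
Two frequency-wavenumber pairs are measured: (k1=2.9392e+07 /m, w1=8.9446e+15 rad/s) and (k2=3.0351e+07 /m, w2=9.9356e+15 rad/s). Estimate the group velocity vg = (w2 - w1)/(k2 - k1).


vg = (w2 - w1) / (k2 - k1)
= (9.9356e+15 - 8.9446e+15) / (3.0351e+07 - 2.9392e+07)
= 9.9100e+14 / 9.5900e+05
= 1.0334e+09 m/s

1.0334e+09


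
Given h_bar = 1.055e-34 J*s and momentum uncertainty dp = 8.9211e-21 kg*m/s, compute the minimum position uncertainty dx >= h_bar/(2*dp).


dx = h_bar / (2 * dp)
= 1.055e-34 / (2 * 8.9211e-21)
= 1.055e-34 / 1.7842e-20
= 5.9129e-15 m

5.9129e-15


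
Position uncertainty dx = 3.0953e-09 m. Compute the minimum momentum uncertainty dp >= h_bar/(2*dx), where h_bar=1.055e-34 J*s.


dp = h_bar / (2 * dx)
= 1.055e-34 / (2 * 3.0953e-09)
= 1.055e-34 / 6.1906e-09
= 1.7042e-26 kg*m/s

1.7042e-26


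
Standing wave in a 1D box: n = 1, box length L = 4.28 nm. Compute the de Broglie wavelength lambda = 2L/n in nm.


lambda = 2L / n
= 2 * 4.28 / 1
= 8.56 / 1
= 8.56 nm

8.56


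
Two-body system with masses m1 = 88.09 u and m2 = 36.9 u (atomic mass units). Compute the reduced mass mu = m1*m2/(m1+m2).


mu = m1 * m2 / (m1 + m2)
= 88.09 * 36.9 / (88.09 + 36.9)
= 3250.521 / 124.99
= 26.0062 u

26.0062


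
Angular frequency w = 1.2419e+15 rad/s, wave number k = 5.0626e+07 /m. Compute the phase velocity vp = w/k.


vp = w / k
= 1.2419e+15 / 5.0626e+07
= 2.4531e+07 m/s

2.4531e+07


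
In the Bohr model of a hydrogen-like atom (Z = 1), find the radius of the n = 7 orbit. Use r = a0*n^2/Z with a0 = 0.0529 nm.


r = a0 * n^2 / Z
= 0.0529 * 7^2 / 1
= 0.0529 * 49 / 1
= 2.5921 nm

2.5921


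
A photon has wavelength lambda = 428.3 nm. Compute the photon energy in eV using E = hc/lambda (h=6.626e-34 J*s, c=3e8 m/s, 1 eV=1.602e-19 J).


E = hc / lambda
= (6.626e-34)(3e8) / (428.3e-9)
= 1.9878e-25 / 4.2830e-07
= 4.6411e-19 J
Converting to eV: 4.6411e-19 / 1.602e-19
= 2.8971 eV

2.8971


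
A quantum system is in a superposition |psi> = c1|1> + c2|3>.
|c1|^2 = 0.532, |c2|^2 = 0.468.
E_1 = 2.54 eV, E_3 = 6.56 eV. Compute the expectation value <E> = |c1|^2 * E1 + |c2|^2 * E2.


<E> = |c1|^2 * E1 + |c2|^2 * E2
= 0.532 * 2.54 + 0.468 * 6.56
= 1.3513 + 3.0701
= 4.4214 eV

4.4214


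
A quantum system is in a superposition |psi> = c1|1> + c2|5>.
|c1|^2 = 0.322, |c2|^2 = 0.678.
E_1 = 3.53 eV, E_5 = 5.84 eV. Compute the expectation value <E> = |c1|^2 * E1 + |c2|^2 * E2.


<E> = |c1|^2 * E1 + |c2|^2 * E2
= 0.322 * 3.53 + 0.678 * 5.84
= 1.1367 + 3.9595
= 5.0962 eV

5.0962


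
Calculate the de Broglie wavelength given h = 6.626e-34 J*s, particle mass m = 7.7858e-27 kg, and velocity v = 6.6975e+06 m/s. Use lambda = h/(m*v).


lambda = h / (m * v)
= 6.626e-34 / (7.7858e-27 * 6.6975e+06)
= 6.626e-34 / 5.2145e-20
= 1.2707e-14 m

1.2707e-14


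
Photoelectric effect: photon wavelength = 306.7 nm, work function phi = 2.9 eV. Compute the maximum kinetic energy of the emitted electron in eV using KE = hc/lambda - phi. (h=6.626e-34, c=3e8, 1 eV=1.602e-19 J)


E_photon = hc / lambda
= (6.626e-34)(3e8) / (306.7e-9)
= 6.4813e-19 J
= 4.0457 eV
KE = E_photon - phi
= 4.0457 - 2.9
= 1.1457 eV

1.1457


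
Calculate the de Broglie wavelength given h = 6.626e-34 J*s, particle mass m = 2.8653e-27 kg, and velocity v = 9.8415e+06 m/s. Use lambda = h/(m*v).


lambda = h / (m * v)
= 6.626e-34 / (2.8653e-27 * 9.8415e+06)
= 6.626e-34 / 2.8199e-20
= 2.3497e-14 m

2.3497e-14


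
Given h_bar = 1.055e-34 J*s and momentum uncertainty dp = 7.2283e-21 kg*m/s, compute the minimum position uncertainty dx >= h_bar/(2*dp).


dx = h_bar / (2 * dp)
= 1.055e-34 / (2 * 7.2283e-21)
= 1.055e-34 / 1.4457e-20
= 7.2977e-15 m

7.2977e-15


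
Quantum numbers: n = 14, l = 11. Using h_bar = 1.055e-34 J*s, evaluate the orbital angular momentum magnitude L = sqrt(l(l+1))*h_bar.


L = sqrt(l*(l+1)) * h_bar
= sqrt(11 * 12) * 1.055e-34
= sqrt(132) * 1.055e-34
= 11.4891 * 1.055e-34
= 1.2121e-33 J*s

1.2121e-33


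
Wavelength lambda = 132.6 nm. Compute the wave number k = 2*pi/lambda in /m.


k = 2 * pi / lambda
= 6.2832 / (132.6e-9)
= 6.2832 / 1.3260e-07
= 4.7385e+07 /m

4.7385e+07


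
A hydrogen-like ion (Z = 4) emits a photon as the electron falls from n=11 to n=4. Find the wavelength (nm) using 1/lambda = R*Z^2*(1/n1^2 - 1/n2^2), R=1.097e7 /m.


1/lambda = R * Z^2 * (1/n1^2 - 1/n2^2)
= 1.097e7 * 4^2 * (1/4^2 - 1/11^2)
= 1.097e7 * 16 * (0.0625 - 0.008264)
= 9.5194e+06 /m
lambda = 1 / 9.5194e+06
= 105.0484 nm

105.0484


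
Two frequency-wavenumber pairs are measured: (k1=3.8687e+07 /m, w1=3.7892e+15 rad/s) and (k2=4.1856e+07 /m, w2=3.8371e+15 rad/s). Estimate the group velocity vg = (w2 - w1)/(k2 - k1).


vg = (w2 - w1) / (k2 - k1)
= (3.8371e+15 - 3.7892e+15) / (4.1856e+07 - 3.8687e+07)
= 4.7900e+13 / 3.1690e+06
= 1.5115e+07 m/s

1.5115e+07


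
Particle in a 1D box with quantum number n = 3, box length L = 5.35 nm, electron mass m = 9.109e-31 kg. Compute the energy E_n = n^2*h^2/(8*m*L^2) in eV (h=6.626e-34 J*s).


E = n^2 * h^2 / (8 * m * L^2)
= 3^2 * (6.626e-34)^2 / (8 * 9.109e-31 * (5.35e-9)^2)
= 9 * 4.3904e-67 / (8 * 9.109e-31 * 2.8622e-17)
= 1.8944e-20 J
= 0.1183 eV

0.1183


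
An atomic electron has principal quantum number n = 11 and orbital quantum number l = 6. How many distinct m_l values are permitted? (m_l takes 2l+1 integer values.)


m_l ranges from -l to +l in integer steps
So m_l goes from -6 to +6
Count = 2l + 1 = 2*6 + 1
= 13

13


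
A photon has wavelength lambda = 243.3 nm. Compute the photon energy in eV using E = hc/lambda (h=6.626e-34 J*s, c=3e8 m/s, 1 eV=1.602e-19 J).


E = hc / lambda
= (6.626e-34)(3e8) / (243.3e-9)
= 1.9878e-25 / 2.4330e-07
= 8.1702e-19 J
Converting to eV: 8.1702e-19 / 1.602e-19
= 5.1 eV

5.1


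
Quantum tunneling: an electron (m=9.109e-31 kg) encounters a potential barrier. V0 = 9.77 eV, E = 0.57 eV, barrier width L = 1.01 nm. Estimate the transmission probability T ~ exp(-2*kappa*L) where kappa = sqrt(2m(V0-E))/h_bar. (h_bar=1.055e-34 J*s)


V0 - E = 9.2 eV = 1.4738e-18 J
kappa = sqrt(2 * m * (V0-E)) / h_bar
= sqrt(2 * 9.109e-31 * 1.4738e-18) / 1.055e-34
= 1.5532e+10 /m
2*kappa*L = 2 * 1.5532e+10 * 1.01e-9
= 31.3743
T = exp(-31.3743) = 2.367569e-14

2.367569e-14


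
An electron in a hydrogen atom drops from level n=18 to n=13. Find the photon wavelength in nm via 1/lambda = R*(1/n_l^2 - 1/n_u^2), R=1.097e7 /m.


1/lambda = R * (1/n_l^2 - 1/n_u^2)
= 1.097e7 * (1/13^2 - 1/18^2)
= 1.097e7 * (0.005917 - 0.003086)
= 1.097e7 * 0.002831
= 3.1053e+04 /m
lambda = 1 / 3.1053e+04 = 32202.7818 nm

32202.7818


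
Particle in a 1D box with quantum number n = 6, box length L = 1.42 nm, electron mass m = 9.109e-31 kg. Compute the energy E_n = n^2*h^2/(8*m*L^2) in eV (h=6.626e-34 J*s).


E = n^2 * h^2 / (8 * m * L^2)
= 6^2 * (6.626e-34)^2 / (8 * 9.109e-31 * (1.42e-9)^2)
= 36 * 4.3904e-67 / (8 * 9.109e-31 * 2.0164e-18)
= 1.0756e-18 J
= 6.7144 eV

6.7144


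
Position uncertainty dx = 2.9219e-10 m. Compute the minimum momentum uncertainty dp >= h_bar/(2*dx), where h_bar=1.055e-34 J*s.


dp = h_bar / (2 * dx)
= 1.055e-34 / (2 * 2.9219e-10)
= 1.055e-34 / 5.8438e-10
= 1.8053e-25 kg*m/s

1.8053e-25


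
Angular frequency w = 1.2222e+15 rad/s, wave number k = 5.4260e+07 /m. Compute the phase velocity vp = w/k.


vp = w / k
= 1.2222e+15 / 5.4260e+07
= 2.2525e+07 m/s

2.2525e+07


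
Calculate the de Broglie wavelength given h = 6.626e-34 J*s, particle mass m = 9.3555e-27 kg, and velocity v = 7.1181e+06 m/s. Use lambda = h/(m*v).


lambda = h / (m * v)
= 6.626e-34 / (9.3555e-27 * 7.1181e+06)
= 6.626e-34 / 6.6593e-20
= 9.9499e-15 m

9.9499e-15


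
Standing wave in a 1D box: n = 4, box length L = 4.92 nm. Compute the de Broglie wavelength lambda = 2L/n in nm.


lambda = 2L / n
= 2 * 4.92 / 4
= 9.84 / 4
= 2.46 nm

2.46


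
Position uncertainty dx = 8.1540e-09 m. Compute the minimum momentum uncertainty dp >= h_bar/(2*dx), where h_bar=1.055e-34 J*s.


dp = h_bar / (2 * dx)
= 1.055e-34 / (2 * 8.1540e-09)
= 1.055e-34 / 1.6308e-08
= 6.4692e-27 kg*m/s

6.4692e-27


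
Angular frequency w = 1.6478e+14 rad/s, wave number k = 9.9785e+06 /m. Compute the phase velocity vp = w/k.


vp = w / k
= 1.6478e+14 / 9.9785e+06
= 1.6514e+07 m/s

1.6514e+07


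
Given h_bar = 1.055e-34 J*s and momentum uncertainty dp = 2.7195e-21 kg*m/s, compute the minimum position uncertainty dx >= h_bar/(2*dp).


dx = h_bar / (2 * dp)
= 1.055e-34 / (2 * 2.7195e-21)
= 1.055e-34 / 5.4390e-21
= 1.9397e-14 m

1.9397e-14


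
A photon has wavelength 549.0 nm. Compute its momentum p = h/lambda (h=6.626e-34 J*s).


p = h / lambda
= 6.626e-34 / (549.0e-9)
= 6.626e-34 / 5.4900e-07
= 1.2069e-27 kg*m/s

1.2069e-27


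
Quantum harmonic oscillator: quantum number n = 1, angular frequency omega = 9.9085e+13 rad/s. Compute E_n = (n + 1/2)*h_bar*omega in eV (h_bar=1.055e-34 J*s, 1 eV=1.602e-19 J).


E = (n + 1/2) * h_bar * omega
= (1 + 0.5) * 1.055e-34 * 9.9085e+13
= 1.5 * 1.0453e-20
= 1.5680e-20 J
= 0.0979 eV

0.0979


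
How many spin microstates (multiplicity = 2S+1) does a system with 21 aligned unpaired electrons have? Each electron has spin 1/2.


Total spin S = N * (1/2) = 21 * 0.5 = 10.5
Spin multiplicity = 2S + 1
= 2 * 10.5 + 1
= 22

22


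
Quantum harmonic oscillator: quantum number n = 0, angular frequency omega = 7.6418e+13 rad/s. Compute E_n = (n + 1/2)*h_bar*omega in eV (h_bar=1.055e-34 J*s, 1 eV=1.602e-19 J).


E = (n + 1/2) * h_bar * omega
= (0 + 0.5) * 1.055e-34 * 7.6418e+13
= 0.5 * 8.0621e-21
= 4.0310e-21 J
= 0.0252 eV

0.0252


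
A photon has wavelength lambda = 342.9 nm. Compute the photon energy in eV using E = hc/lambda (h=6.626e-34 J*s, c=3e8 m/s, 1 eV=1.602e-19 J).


E = hc / lambda
= (6.626e-34)(3e8) / (342.9e-9)
= 1.9878e-25 / 3.4290e-07
= 5.7970e-19 J
Converting to eV: 5.7970e-19 / 1.602e-19
= 3.6186 eV

3.6186


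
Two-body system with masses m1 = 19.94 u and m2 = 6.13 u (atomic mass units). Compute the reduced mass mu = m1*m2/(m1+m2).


mu = m1 * m2 / (m1 + m2)
= 19.94 * 6.13 / (19.94 + 6.13)
= 122.2322 / 26.07
= 4.6886 u

4.6886


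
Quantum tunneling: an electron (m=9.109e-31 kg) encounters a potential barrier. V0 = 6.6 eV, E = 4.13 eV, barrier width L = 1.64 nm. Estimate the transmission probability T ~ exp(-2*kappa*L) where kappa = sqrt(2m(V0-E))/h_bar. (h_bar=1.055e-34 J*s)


V0 - E = 2.47 eV = 3.9569e-19 J
kappa = sqrt(2 * m * (V0-E)) / h_bar
= sqrt(2 * 9.109e-31 * 3.9569e-19) / 1.055e-34
= 8.0478e+09 /m
2*kappa*L = 2 * 8.0478e+09 * 1.64e-9
= 26.3968
T = exp(-26.3968) = 3.435663e-12

3.435663e-12


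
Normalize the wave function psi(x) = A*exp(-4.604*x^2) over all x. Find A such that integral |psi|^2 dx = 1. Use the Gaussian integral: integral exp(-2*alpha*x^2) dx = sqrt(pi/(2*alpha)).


integral |psi|^2 dx = A^2 * sqrt(pi/(2*alpha)) = 1
A^2 = sqrt(2*alpha/pi)
= sqrt(2 * 4.604 / pi)
= 1.712016
A = sqrt(1.712016)
= 1.3084

1.3084


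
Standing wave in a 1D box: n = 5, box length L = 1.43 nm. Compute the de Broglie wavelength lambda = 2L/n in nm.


lambda = 2L / n
= 2 * 1.43 / 5
= 2.86 / 5
= 0.572 nm

0.572


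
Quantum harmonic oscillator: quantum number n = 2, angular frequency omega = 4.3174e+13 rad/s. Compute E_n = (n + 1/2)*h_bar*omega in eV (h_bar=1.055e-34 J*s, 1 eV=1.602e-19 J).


E = (n + 1/2) * h_bar * omega
= (2 + 0.5) * 1.055e-34 * 4.3174e+13
= 2.5 * 4.5549e-21
= 1.1387e-20 J
= 0.0711 eV

0.0711


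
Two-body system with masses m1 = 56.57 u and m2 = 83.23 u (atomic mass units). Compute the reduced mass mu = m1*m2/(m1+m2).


mu = m1 * m2 / (m1 + m2)
= 56.57 * 83.23 / (56.57 + 83.23)
= 4708.3211 / 139.8
= 33.679 u

33.679


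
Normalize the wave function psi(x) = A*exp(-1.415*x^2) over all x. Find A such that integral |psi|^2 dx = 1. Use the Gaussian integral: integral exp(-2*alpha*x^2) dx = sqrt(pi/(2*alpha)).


integral |psi|^2 dx = A^2 * sqrt(pi/(2*alpha)) = 1
A^2 = sqrt(2*alpha/pi)
= sqrt(2 * 1.415 / pi)
= 0.949114
A = sqrt(0.949114)
= 0.9742

0.9742


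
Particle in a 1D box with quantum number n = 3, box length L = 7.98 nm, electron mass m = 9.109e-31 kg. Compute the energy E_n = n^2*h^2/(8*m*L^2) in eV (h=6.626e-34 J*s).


E = n^2 * h^2 / (8 * m * L^2)
= 3^2 * (6.626e-34)^2 / (8 * 9.109e-31 * (7.98e-9)^2)
= 9 * 4.3904e-67 / (8 * 9.109e-31 * 6.3680e-17)
= 8.5149e-21 J
= 0.0532 eV

0.0532


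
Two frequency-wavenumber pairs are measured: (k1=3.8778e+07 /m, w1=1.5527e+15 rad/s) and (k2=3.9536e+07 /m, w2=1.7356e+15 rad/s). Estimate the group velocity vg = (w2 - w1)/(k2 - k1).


vg = (w2 - w1) / (k2 - k1)
= (1.7356e+15 - 1.5527e+15) / (3.9536e+07 - 3.8778e+07)
= 1.8290e+14 / 7.5800e+05
= 2.4129e+08 m/s

2.4129e+08


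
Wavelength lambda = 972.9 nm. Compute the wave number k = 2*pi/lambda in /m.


k = 2 * pi / lambda
= 6.2832 / (972.9e-9)
= 6.2832 / 9.7290e-07
= 6.4582e+06 /m

6.4582e+06


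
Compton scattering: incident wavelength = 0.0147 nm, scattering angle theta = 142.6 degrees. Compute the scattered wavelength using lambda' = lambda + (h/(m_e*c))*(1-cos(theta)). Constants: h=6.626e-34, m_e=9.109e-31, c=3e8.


Compton wavelength: h/(m_e*c) = 2.4247e-12 m
d_lambda = 2.4247e-12 * (1 - cos(142.6 deg))
= 2.4247e-12 * 1.794415
= 4.3509e-12 m = 0.004351 nm
lambda' = 0.0147 + 0.004351
= 0.019051 nm

0.019051


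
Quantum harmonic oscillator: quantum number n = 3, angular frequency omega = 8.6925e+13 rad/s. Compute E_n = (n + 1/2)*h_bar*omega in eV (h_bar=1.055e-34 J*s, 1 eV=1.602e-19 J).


E = (n + 1/2) * h_bar * omega
= (3 + 0.5) * 1.055e-34 * 8.6925e+13
= 3.5 * 9.1706e-21
= 3.2097e-20 J
= 0.2004 eV

0.2004


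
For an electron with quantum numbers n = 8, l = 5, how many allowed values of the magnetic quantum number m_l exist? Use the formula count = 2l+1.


m_l ranges from -l to +l in integer steps
So m_l goes from -5 to +5
Count = 2l + 1 = 2*5 + 1
= 11

11


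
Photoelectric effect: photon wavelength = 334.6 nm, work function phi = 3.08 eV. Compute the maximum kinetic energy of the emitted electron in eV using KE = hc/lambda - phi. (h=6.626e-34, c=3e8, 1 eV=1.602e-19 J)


E_photon = hc / lambda
= (6.626e-34)(3e8) / (334.6e-9)
= 5.9408e-19 J
= 3.7084 eV
KE = E_photon - phi
= 3.7084 - 3.08
= 0.6284 eV

0.6284


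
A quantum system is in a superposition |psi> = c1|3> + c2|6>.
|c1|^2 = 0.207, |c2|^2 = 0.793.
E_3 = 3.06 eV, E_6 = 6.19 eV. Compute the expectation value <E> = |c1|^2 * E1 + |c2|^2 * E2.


<E> = |c1|^2 * E1 + |c2|^2 * E2
= 0.207 * 3.06 + 0.793 * 6.19
= 0.6334 + 4.9087
= 5.5421 eV

5.5421


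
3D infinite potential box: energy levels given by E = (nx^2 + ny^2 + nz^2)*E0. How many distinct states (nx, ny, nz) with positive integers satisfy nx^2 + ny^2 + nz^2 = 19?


Enumerate all (nx, ny, nz) with nx^2 + ny^2 + nz^2 = 19:
(1,3,3)
(3,1,3)
(3,3,1)
Total degeneracy = 3

3


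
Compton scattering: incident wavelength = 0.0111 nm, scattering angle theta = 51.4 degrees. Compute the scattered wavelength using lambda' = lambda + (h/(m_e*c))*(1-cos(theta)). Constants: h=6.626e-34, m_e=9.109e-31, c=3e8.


Compton wavelength: h/(m_e*c) = 2.4247e-12 m
d_lambda = 2.4247e-12 * (1 - cos(51.4 deg))
= 2.4247e-12 * 0.37612
= 9.1198e-13 m = 0.000912 nm
lambda' = 0.0111 + 0.000912
= 0.012012 nm

0.012012


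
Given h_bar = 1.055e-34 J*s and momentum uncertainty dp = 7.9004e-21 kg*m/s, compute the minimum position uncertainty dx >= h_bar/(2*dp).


dx = h_bar / (2 * dp)
= 1.055e-34 / (2 * 7.9004e-21)
= 1.055e-34 / 1.5801e-20
= 6.6769e-15 m

6.6769e-15


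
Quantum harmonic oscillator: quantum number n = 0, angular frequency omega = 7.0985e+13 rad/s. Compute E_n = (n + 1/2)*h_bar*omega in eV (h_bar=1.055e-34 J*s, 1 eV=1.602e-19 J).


E = (n + 1/2) * h_bar * omega
= (0 + 0.5) * 1.055e-34 * 7.0985e+13
= 0.5 * 7.4889e-21
= 3.7445e-21 J
= 0.0234 eV

0.0234


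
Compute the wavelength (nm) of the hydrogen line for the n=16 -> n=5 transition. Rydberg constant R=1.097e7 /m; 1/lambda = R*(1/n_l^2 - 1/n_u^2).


1/lambda = R * (1/n_l^2 - 1/n_u^2)
= 1.097e7 * (1/5^2 - 1/16^2)
= 1.097e7 * (0.04 - 0.003906)
= 1.097e7 * 0.036094
= 3.9595e+05 /m
lambda = 1 / 3.9595e+05 = 2525.5814 nm

2525.5814


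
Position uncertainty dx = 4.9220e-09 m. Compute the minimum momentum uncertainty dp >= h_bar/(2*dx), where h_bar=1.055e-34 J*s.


dp = h_bar / (2 * dx)
= 1.055e-34 / (2 * 4.9220e-09)
= 1.055e-34 / 9.8440e-09
= 1.0717e-26 kg*m/s

1.0717e-26


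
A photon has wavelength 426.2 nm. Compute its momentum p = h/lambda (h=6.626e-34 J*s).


p = h / lambda
= 6.626e-34 / (426.2e-9)
= 6.626e-34 / 4.2620e-07
= 1.5547e-27 kg*m/s

1.5547e-27


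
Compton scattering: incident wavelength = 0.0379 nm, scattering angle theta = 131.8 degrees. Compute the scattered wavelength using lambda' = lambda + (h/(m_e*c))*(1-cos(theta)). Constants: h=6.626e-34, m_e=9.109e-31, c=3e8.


Compton wavelength: h/(m_e*c) = 2.4247e-12 m
d_lambda = 2.4247e-12 * (1 - cos(131.8 deg))
= 2.4247e-12 * 1.666532
= 4.0409e-12 m = 0.004041 nm
lambda' = 0.0379 + 0.004041
= 0.041941 nm

0.041941


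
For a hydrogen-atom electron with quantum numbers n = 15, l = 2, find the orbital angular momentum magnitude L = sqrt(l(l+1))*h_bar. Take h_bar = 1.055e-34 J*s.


L = sqrt(l*(l+1)) * h_bar
= sqrt(2 * 3) * 1.055e-34
= sqrt(6) * 1.055e-34
= 2.4495 * 1.055e-34
= 2.5842e-34 J*s

2.5842e-34


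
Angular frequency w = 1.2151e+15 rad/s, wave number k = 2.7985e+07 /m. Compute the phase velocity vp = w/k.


vp = w / k
= 1.2151e+15 / 2.7985e+07
= 4.3420e+07 m/s

4.3420e+07


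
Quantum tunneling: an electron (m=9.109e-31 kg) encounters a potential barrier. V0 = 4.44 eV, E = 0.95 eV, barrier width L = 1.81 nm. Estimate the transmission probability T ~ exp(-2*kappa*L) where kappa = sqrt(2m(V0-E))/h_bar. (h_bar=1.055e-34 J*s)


V0 - E = 3.49 eV = 5.5910e-19 J
kappa = sqrt(2 * m * (V0-E)) / h_bar
= sqrt(2 * 9.109e-31 * 5.5910e-19) / 1.055e-34
= 9.5663e+09 /m
2*kappa*L = 2 * 9.5663e+09 * 1.81e-9
= 34.6298
T = exp(-34.6298) = 9.129637e-16

9.129637e-16


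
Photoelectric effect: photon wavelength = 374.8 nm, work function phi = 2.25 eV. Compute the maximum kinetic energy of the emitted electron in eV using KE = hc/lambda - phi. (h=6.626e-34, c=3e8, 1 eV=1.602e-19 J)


E_photon = hc / lambda
= (6.626e-34)(3e8) / (374.8e-9)
= 5.3036e-19 J
= 3.3106 eV
KE = E_photon - phi
= 3.3106 - 2.25
= 1.0606 eV

1.0606


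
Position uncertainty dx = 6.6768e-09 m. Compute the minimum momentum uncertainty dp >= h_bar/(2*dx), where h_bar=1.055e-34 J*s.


dp = h_bar / (2 * dx)
= 1.055e-34 / (2 * 6.6768e-09)
= 1.055e-34 / 1.3354e-08
= 7.9005e-27 kg*m/s

7.9005e-27


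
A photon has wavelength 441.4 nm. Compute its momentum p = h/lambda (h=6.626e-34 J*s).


p = h / lambda
= 6.626e-34 / (441.4e-9)
= 6.626e-34 / 4.4140e-07
= 1.5011e-27 kg*m/s

1.5011e-27


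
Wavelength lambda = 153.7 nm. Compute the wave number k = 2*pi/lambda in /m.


k = 2 * pi / lambda
= 6.2832 / (153.7e-9)
= 6.2832 / 1.5370e-07
= 4.0880e+07 /m

4.0880e+07


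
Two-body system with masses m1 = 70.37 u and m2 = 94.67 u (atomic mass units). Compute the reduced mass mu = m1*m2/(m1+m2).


mu = m1 * m2 / (m1 + m2)
= 70.37 * 94.67 / (70.37 + 94.67)
= 6661.9279 / 165.04
= 40.3655 u

40.3655


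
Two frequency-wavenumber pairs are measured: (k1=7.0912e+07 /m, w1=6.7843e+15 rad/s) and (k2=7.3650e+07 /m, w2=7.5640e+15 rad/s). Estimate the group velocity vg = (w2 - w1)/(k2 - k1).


vg = (w2 - w1) / (k2 - k1)
= (7.5640e+15 - 6.7843e+15) / (7.3650e+07 - 7.0912e+07)
= 7.7970e+14 / 2.7380e+06
= 2.8477e+08 m/s

2.8477e+08


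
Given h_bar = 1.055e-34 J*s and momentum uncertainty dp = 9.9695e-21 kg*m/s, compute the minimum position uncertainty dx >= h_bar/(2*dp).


dx = h_bar / (2 * dp)
= 1.055e-34 / (2 * 9.9695e-21)
= 1.055e-34 / 1.9939e-20
= 5.2911e-15 m

5.2911e-15


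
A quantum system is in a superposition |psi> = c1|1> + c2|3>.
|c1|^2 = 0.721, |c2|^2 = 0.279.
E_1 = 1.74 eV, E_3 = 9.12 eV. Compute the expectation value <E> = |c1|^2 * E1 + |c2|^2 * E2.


<E> = |c1|^2 * E1 + |c2|^2 * E2
= 0.721 * 1.74 + 0.279 * 9.12
= 1.2545 + 2.5445
= 3.799 eV

3.799


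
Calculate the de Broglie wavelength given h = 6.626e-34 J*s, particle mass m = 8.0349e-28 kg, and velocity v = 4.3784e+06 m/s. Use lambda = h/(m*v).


lambda = h / (m * v)
= 6.626e-34 / (8.0349e-28 * 4.3784e+06)
= 6.626e-34 / 3.5180e-21
= 1.8835e-13 m

1.8835e-13


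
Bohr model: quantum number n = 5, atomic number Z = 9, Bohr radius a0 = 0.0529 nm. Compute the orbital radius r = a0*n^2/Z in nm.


r = a0 * n^2 / Z
= 0.0529 * 5^2 / 9
= 0.0529 * 25 / 9
= 0.1469 nm

0.1469


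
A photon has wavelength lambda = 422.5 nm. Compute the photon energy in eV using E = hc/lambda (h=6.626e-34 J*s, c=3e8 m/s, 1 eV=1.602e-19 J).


E = hc / lambda
= (6.626e-34)(3e8) / (422.5e-9)
= 1.9878e-25 / 4.2250e-07
= 4.7049e-19 J
Converting to eV: 4.7049e-19 / 1.602e-19
= 2.9369 eV

2.9369


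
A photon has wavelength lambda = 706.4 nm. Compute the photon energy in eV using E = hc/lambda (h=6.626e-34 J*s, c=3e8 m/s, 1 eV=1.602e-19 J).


E = hc / lambda
= (6.626e-34)(3e8) / (706.4e-9)
= 1.9878e-25 / 7.0640e-07
= 2.8140e-19 J
Converting to eV: 2.8140e-19 / 1.602e-19
= 1.7565 eV

1.7565


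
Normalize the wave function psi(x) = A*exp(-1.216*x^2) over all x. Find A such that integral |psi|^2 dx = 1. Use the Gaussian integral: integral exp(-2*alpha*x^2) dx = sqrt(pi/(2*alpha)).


integral |psi|^2 dx = A^2 * sqrt(pi/(2*alpha)) = 1
A^2 = sqrt(2*alpha/pi)
= sqrt(2 * 1.216 / pi)
= 0.879846
A = sqrt(0.879846)
= 0.938

0.938


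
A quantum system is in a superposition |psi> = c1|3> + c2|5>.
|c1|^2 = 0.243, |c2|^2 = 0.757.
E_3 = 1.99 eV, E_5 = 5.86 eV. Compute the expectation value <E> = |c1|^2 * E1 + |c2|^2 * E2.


<E> = |c1|^2 * E1 + |c2|^2 * E2
= 0.243 * 1.99 + 0.757 * 5.86
= 0.4836 + 4.436
= 4.9196 eV

4.9196


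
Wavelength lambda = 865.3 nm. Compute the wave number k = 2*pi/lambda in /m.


k = 2 * pi / lambda
= 6.2832 / (865.3e-9)
= 6.2832 / 8.6530e-07
= 7.2613e+06 /m

7.2613e+06


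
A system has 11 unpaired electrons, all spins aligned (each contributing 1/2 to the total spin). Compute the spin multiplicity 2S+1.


Total spin S = N * (1/2) = 11 * 0.5 = 5.5
Spin multiplicity = 2S + 1
= 2 * 5.5 + 1
= 12

12


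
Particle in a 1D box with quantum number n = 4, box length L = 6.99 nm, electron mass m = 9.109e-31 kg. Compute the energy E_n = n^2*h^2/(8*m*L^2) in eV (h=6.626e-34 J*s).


E = n^2 * h^2 / (8 * m * L^2)
= 4^2 * (6.626e-34)^2 / (8 * 9.109e-31 * (6.99e-9)^2)
= 16 * 4.3904e-67 / (8 * 9.109e-31 * 4.8860e-17)
= 1.9729e-20 J
= 0.1232 eV

0.1232


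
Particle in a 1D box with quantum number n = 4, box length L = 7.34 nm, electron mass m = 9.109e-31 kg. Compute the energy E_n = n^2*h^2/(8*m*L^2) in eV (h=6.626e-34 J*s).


E = n^2 * h^2 / (8 * m * L^2)
= 4^2 * (6.626e-34)^2 / (8 * 9.109e-31 * (7.34e-9)^2)
= 16 * 4.3904e-67 / (8 * 9.109e-31 * 5.3876e-17)
= 1.7892e-20 J
= 0.1117 eV

0.1117


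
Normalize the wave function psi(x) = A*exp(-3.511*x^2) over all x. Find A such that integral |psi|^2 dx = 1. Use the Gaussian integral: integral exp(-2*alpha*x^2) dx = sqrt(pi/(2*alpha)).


integral |psi|^2 dx = A^2 * sqrt(pi/(2*alpha)) = 1
A^2 = sqrt(2*alpha/pi)
= sqrt(2 * 3.511 / pi)
= 1.495049
A = sqrt(1.495049)
= 1.2227

1.2227


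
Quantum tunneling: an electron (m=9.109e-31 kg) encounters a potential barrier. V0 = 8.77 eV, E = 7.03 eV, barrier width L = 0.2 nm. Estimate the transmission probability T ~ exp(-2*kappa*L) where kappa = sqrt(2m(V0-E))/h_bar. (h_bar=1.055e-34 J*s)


V0 - E = 1.74 eV = 2.7875e-19 J
kappa = sqrt(2 * m * (V0-E)) / h_bar
= sqrt(2 * 9.109e-31 * 2.7875e-19) / 1.055e-34
= 6.7547e+09 /m
2*kappa*L = 2 * 6.7547e+09 * 0.2e-9
= 2.7019
T = exp(-2.7019) = 6.708024e-02

6.708024e-02


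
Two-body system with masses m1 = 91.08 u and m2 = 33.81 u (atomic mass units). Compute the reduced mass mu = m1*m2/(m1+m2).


mu = m1 * m2 / (m1 + m2)
= 91.08 * 33.81 / (91.08 + 33.81)
= 3079.4148 / 124.89
= 24.657 u

24.657


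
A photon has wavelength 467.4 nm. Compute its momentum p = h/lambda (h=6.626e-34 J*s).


p = h / lambda
= 6.626e-34 / (467.4e-9)
= 6.626e-34 / 4.6740e-07
= 1.4176e-27 kg*m/s

1.4176e-27


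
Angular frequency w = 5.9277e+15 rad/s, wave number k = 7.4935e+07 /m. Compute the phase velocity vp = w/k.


vp = w / k
= 5.9277e+15 / 7.4935e+07
= 7.9105e+07 m/s

7.9105e+07


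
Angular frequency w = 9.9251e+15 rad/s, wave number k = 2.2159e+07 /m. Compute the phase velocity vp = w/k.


vp = w / k
= 9.9251e+15 / 2.2159e+07
= 4.4790e+08 m/s

4.4790e+08


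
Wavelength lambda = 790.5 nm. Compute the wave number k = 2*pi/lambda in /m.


k = 2 * pi / lambda
= 6.2832 / (790.5e-9)
= 6.2832 / 7.9050e-07
= 7.9484e+06 /m

7.9484e+06


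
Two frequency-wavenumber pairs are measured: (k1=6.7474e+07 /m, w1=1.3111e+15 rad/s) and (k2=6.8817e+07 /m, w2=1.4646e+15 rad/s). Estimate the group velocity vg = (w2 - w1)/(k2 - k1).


vg = (w2 - w1) / (k2 - k1)
= (1.4646e+15 - 1.3111e+15) / (6.8817e+07 - 6.7474e+07)
= 1.5350e+14 / 1.3430e+06
= 1.1430e+08 m/s

1.1430e+08


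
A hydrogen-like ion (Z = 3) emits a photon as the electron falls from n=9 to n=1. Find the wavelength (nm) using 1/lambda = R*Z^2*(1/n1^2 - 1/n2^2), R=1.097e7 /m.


1/lambda = R * Z^2 * (1/n1^2 - 1/n2^2)
= 1.097e7 * 3^2 * (1/1^2 - 1/9^2)
= 1.097e7 * 9 * (1.0 - 0.012346)
= 9.7511e+07 /m
lambda = 1 / 9.7511e+07
= 10.2552 nm

10.2552


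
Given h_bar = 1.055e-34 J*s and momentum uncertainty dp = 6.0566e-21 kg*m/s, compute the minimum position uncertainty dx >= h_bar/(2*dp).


dx = h_bar / (2 * dp)
= 1.055e-34 / (2 * 6.0566e-21)
= 1.055e-34 / 1.2113e-20
= 8.7095e-15 m

8.7095e-15


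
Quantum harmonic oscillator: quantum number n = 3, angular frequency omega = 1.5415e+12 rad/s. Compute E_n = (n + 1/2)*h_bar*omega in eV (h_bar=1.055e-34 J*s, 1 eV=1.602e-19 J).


E = (n + 1/2) * h_bar * omega
= (3 + 0.5) * 1.055e-34 * 1.5415e+12
= 3.5 * 1.6263e-22
= 5.6920e-22 J
= 0.0036 eV

0.0036


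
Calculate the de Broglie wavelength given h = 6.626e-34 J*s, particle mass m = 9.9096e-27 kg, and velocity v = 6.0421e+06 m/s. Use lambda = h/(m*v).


lambda = h / (m * v)
= 6.626e-34 / (9.9096e-27 * 6.0421e+06)
= 6.626e-34 / 5.9875e-20
= 1.1066e-14 m

1.1066e-14


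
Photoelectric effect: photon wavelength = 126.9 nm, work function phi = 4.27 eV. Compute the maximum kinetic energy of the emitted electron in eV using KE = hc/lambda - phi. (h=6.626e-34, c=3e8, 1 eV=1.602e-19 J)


E_photon = hc / lambda
= (6.626e-34)(3e8) / (126.9e-9)
= 1.5664e-18 J
= 9.778 eV
KE = E_photon - phi
= 9.778 - 4.27
= 5.508 eV

5.508


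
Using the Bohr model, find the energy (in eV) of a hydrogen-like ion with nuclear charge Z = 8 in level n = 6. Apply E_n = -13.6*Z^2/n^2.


E_n = -13.6 * Z^2 / n^2
= -13.6 * 8^2 / 6^2
= -13.6 * 64 / 36
= -24.1778 eV

-24.1778


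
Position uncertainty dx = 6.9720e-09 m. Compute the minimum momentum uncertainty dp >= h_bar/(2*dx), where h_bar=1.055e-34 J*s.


dp = h_bar / (2 * dx)
= 1.055e-34 / (2 * 6.9720e-09)
= 1.055e-34 / 1.3944e-08
= 7.5660e-27 kg*m/s

7.5660e-27


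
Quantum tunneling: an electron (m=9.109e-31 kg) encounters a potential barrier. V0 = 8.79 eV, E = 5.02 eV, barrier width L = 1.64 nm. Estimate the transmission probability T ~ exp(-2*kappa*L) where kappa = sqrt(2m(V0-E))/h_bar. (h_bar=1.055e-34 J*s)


V0 - E = 3.77 eV = 6.0395e-19 J
kappa = sqrt(2 * m * (V0-E)) / h_bar
= sqrt(2 * 9.109e-31 * 6.0395e-19) / 1.055e-34
= 9.9426e+09 /m
2*kappa*L = 2 * 9.9426e+09 * 1.64e-9
= 32.6117
T = exp(-32.6117) = 6.869281e-15

6.869281e-15


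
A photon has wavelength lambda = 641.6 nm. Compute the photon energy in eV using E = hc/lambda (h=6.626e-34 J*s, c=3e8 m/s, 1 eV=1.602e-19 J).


E = hc / lambda
= (6.626e-34)(3e8) / (641.6e-9)
= 1.9878e-25 / 6.4160e-07
= 3.0982e-19 J
Converting to eV: 3.0982e-19 / 1.602e-19
= 1.934 eV

1.934


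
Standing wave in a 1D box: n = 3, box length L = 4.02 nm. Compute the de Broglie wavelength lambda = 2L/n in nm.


lambda = 2L / n
= 2 * 4.02 / 3
= 8.04 / 3
= 2.68 nm

2.68


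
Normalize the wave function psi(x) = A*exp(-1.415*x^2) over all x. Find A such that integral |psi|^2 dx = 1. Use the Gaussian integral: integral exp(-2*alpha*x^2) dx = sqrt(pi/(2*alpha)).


integral |psi|^2 dx = A^2 * sqrt(pi/(2*alpha)) = 1
A^2 = sqrt(2*alpha/pi)
= sqrt(2 * 1.415 / pi)
= 0.949114
A = sqrt(0.949114)
= 0.9742

0.9742
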